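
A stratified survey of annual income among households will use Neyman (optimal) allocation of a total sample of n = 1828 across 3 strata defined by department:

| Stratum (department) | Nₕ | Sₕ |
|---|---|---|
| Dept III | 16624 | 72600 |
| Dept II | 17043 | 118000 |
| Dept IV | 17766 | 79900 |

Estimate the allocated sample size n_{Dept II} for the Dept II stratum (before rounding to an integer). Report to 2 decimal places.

792.72

Neyman allocation: nₕ = n·NₕSₕ / Σⱼ NⱼSⱼ.
Σ NⱼSⱼ = 16624·72600 + 17043·118000 + 17766·79900 = 4.6374798 × 10^9.
n_{Dept II} = 1828·17043·118000 / (4.6374798 × 10^9) = 792.72.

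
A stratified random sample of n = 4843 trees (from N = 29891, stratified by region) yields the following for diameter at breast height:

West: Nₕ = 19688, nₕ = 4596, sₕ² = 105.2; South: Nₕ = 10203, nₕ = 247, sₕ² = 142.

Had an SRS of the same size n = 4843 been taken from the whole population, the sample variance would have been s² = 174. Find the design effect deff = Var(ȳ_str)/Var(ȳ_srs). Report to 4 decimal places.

2.4238

Var(ȳ_str) = Σ Wₕ²(1−fₕ)sₕ²/nₕ with Wₕ = Nₕ/29891:
  West: (19688/29891)²·(1−4596/19688)·105.2/4596 = 0.007612078
  South: (10203/29891)²·(1−247/10203)·142/247 = 0.065361691
  → Var(ȳ_str) = 0.072973769.
Var(ȳ_srs) = (1 − 4843/29891)·174/4843 = 0.030106994.
deff = 0.072973769 / 0.030106994 = 2.4238.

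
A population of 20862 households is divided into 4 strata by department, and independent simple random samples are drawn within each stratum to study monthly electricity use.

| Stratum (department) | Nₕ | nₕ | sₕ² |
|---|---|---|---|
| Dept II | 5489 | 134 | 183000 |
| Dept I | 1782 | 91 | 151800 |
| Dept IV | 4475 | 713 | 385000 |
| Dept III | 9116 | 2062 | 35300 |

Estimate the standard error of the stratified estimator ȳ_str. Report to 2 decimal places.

11.28

Var(ȳ_str) = Σₕ Wₕ²(1 − fₕ)sₕ²/nₕ with Wₕ = Nₕ/N, N = 20862.
Dept II: Wₕ = 0.26310996; term = 0.26310996²·(1 − 0.02441246)·183000/134 = 92.233166.
Dept I: Wₕ = 0.08541846; term = 0.08541846²·(1 − 0.05106622)·151800/91 = 11.549676.
Dept IV: Wₕ = 0.21450484; term = 0.21450484²·(1 − 0.15932961)·385000/713 = 20.886763.
Dept III: Wₕ = 0.43696673; term = 0.43696673²·(1 − 0.22619570)·35300/2062 = 2.5293791.
Sum = 127.19898.
SE = √(127.19898) = 11.28.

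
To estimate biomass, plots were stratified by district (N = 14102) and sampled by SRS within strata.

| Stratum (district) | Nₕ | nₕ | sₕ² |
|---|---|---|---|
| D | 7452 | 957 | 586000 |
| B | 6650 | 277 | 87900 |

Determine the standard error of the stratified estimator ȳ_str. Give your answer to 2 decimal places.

Var(ȳ_str) = Σₕ Wₕ²(1 − fₕ)sₕ²/nₕ with Wₕ = Nₕ/N, N = 14102.
D: Wₕ = 0.52843568; term = 0.52843568²·(1 − 0.12842190)·586000/957 = 149.03088.
B: Wₕ = 0.47156432; term = 0.47156432²·(1 − 0.04165414)·87900/277 = 67.62593.
Sum = 216.65681.
SE = √(216.65681) = 14.72.

14.72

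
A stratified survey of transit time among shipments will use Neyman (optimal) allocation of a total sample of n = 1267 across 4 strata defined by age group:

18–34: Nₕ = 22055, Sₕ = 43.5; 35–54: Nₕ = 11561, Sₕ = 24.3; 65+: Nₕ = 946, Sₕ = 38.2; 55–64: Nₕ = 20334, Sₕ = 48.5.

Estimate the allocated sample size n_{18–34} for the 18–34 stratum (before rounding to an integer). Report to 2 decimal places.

Neyman allocation: nₕ = n·NₕSₕ / Σⱼ NⱼSⱼ.
Σ NⱼSⱼ = 22055·43.5 + 11561·24.3 + 946·38.2 + 20334·48.5 = 2.262661 × 10^6.
n_{18–34} = 1267·22055·43.5 / (2.262661 × 10^6) = 537.22.

537.22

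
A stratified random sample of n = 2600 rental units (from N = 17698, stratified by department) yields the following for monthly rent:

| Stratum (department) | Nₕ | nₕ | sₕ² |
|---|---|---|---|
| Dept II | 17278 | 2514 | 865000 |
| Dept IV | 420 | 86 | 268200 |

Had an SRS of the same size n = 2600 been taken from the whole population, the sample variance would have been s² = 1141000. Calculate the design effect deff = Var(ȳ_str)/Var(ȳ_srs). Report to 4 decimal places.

Var(ȳ_str) = Σ Wₕ²(1−fₕ)sₕ²/nₕ with Wₕ = Nₕ/17698:
  Dept II: (17278/17698)²·(1−2514/17278)·865000/2514 = 280.22054
  Dept IV: (420/17698)²·(1−86/420)·268200/86 = 1.3967147
  → Var(ȳ_str) = 281.61725.
Var(ȳ_srs) = (1 − 2600/17698)·1141000/2600 = 374.37559.
deff = 281.61725 / 374.37559 = 0.7522.

0.7522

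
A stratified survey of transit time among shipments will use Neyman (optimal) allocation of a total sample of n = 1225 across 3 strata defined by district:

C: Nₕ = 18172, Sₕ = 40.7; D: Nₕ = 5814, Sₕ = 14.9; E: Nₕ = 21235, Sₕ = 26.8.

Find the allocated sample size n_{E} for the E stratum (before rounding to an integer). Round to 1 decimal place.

Neyman allocation: nₕ = n·NₕSₕ / Σⱼ NⱼSⱼ.
Σ NⱼSⱼ = 18172·40.7 + 5814·14.9 + 21235·26.8 = 1.395327 × 10^6.
n_{E} = 1225·21235·26.8 / (1.395327 × 10^6) = 499.6.

499.6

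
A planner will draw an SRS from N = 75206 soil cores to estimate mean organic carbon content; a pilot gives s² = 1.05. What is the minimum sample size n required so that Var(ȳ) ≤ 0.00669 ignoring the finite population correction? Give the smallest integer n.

157

Without fpc, n₀ = s²/D = 1.05/0.00669 = 156.9507.
Rounding up, n = 157.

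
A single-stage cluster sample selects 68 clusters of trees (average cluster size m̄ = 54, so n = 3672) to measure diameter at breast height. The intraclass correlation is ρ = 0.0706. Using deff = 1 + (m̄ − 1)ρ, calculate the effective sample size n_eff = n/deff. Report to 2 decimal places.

deff = 1 + (54 − 1)·0.0706 = 1 + 3.7418 = 4.7418.
n_eff = 3672 / 4.7418 = 774.39.

774.39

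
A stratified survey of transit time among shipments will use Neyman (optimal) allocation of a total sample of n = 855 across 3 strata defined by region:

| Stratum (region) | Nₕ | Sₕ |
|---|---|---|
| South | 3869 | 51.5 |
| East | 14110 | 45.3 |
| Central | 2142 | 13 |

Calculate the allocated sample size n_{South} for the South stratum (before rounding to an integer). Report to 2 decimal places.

196.66

Neyman allocation: nₕ = n·NₕSₕ / Σⱼ NⱼSⱼ.
Σ NⱼSⱼ = 3869·51.5 + 14110·45.3 + 2142·13 = 866282.5.
n_{South} = 855·3869·51.5 / 866282.5 = 196.66.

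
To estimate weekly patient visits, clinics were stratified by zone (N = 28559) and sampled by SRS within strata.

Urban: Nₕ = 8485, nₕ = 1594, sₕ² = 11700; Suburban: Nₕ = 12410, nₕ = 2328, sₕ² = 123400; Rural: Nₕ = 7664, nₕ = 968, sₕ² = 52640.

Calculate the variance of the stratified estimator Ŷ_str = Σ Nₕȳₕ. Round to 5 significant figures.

9.8520 × 10^9

Var(Ŷ_str) = Σₕ Nₕ²(1 − fₕ)sₕ²/nₕ.
Urban: 8485²·(1 − 1594/8485)·11700/1594 = 4.2917226 × 10^8.
Suburban: 12410²·(1 − 2328/12410)·123400/2328 = 6.6320938 × 10^9.
Rural: 7664²·(1 − 968/7664)·52640/968 = 2.7906892 × 10^9.
Sum = 9.8519553 × 10^9.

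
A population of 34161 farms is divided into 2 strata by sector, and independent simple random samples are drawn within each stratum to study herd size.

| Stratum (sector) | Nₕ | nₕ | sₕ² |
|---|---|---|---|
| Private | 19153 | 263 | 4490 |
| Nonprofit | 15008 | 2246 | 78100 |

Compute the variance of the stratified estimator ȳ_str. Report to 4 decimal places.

11.0001

Var(ȳ_str) = Σₕ Wₕ²(1 − fₕ)sₕ²/nₕ with Wₕ = Nₕ/N, N = 34161.
Private: Wₕ = 0.56066860; term = 0.56066860²·(1 − 0.01373153)·4490/263 = 5.2929551.
Nonprofit: Wₕ = 0.43933140; term = 0.43933140²·(1 − 0.14965352)·78100/2246 = 5.7071816.
Sum = 11.000137.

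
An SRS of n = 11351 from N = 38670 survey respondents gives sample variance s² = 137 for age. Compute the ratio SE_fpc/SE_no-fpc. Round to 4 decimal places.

0.8405

f = n/N = 11351/38670 = 0.29353504.
SE_no-fpc = √(s²/n) = 0.10986092; SE_fpc = √((1−f)s²/n) = 0.092339716.
Ratio = √(1−f) = 0.84051470.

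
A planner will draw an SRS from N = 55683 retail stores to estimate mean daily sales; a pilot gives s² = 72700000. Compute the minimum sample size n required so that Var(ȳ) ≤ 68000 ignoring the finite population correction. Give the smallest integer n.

Without fpc, n₀ = s²/D = 72700000/68000 = 1069.1176.
Rounding up, n = 1070.

1070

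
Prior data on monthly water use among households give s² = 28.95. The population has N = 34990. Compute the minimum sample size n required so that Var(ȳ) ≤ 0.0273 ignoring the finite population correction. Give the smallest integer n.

1061

Without fpc, n₀ = s²/D = 28.95/0.0273 = 1060.4396.
Rounding up, n = 1061.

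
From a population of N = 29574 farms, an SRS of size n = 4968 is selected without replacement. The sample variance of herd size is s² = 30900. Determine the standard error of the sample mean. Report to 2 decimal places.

Under SRS without replacement, Var(ȳ) = (1 − f)·s²/n with f = n/N = 4968/29574 = 0.16798539.
Var(ȳ) = (1 − 0.16798539)·30900/4968 = 0.83201461·6.2198068 = 5.1749701.
SE(ȳ) = √(5.1749701) = 2.27.

2.27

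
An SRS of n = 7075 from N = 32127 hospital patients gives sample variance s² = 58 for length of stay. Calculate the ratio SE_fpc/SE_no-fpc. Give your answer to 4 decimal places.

0.8831

f = n/N = 7075/32127 = 0.22021975.
SE_no-fpc = √(s²/n) = 0.090542144; SE_fpc = √((1−f)s²/n) = 0.079953391.
Ratio = √(1−f) = 0.88305167.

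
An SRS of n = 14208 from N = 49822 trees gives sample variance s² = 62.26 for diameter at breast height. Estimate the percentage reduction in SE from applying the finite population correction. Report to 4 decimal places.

f = n/N = 14208/49822 = 0.28517522.
SE_no-fpc = √(s²/n) = 0.066196966; SE_fpc = √((1−f)s²/n) = 0.055967754.
Ratio = √(1−f) = 0.84547311. Reduction = 100·(1 − 0.84547311) = 15.4527%.

15.4527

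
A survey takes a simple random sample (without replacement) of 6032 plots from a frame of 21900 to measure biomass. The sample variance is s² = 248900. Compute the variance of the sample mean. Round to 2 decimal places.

Under SRS without replacement, Var(ȳ) = (1 − f)·s²/n with f = n/N = 6032/21900 = 0.27543379.
Var(ȳ) = (1 − 0.27543379)·248900/6032 = 0.72456621·41.263263 = 29.897966.

29.90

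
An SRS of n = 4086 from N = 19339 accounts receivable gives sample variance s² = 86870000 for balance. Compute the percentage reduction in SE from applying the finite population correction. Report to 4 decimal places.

11.1903

f = n/N = 4086/19339 = 0.21128290.
SE_no-fpc = √(s²/n) = 145.80947; SE_fpc = √((1−f)s²/n) = 129.49302.
Ratio = √(1−f) = 0.88809746. Reduction = 100·(1 − 0.88809746) = 11.1903%.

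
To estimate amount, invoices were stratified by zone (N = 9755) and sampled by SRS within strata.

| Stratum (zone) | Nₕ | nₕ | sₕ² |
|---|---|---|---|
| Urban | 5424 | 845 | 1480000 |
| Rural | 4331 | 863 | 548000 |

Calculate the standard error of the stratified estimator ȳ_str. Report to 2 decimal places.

23.61

Var(ȳ_str) = Σₕ Wₕ²(1 − fₕ)sₕ²/nₕ with Wₕ = Nₕ/N, N = 9755.
Urban: Wₕ = 0.55602255; term = 0.55602255²·(1 − 0.15578909)·1480000/845 = 457.13112.
Rural: Wₕ = 0.44397745; term = 0.44397745²·(1 − 0.19926114)·548000/863 = 100.22648.
Sum = 557.3576.
SE = √(557.3576) = 23.61.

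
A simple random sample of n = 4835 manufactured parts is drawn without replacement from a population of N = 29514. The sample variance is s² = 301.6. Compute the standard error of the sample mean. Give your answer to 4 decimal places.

Under SRS without replacement, Var(ȳ) = (1 − f)·s²/n with f = n/N = 4835/29514 = 0.16382056.
Var(ȳ) = (1 − 0.16382056)·301.6/4835 = 0.83617944·0.06237849 = 0.052159611.
SE(ȳ) = √(0.052159611) = 0.2284.

0.2284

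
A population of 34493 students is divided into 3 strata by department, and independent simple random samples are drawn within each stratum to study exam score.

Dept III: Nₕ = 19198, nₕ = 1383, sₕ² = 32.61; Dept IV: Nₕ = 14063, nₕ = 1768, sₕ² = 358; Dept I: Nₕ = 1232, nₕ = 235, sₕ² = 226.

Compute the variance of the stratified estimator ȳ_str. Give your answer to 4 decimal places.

Var(ȳ_str) = Σₕ Wₕ²(1 − fₕ)sₕ²/nₕ with Wₕ = Nₕ/N, N = 34493.
Dept III: Wₕ = 0.55657670; term = 0.55657670²·(1 − 0.07203875)·32.61/1383 = 0.0067781082.
Dept IV: Wₕ = 0.40770591; term = 0.40770591²·(1 − 0.12571997)·358/1768 = 0.029426956.
Dept I: Wₕ = 0.03571739; term = 0.03571739²·(1 − 0.19074675)·226/235 = 9.9285198 × 10^-4.
Sum = 0.037197916.

0.0372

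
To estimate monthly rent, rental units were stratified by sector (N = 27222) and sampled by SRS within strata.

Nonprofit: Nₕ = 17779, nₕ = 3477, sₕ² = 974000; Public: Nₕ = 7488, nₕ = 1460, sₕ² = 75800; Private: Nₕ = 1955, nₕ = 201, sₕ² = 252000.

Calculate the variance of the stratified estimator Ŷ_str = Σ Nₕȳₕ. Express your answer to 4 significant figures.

Var(Ŷ_str) = Σₕ Nₕ²(1 − fₕ)sₕ²/nₕ.
Nonprofit: 17779²·(1 − 3477/17779)·974000/3477 = 7.122925 × 10^10.
Public: 7488²·(1 − 1460/7488)·75800/1460 = 2.3434486 × 10^9.
Private: 1955²·(1 − 201/1955)·252000/201 = 4.2991325 × 10^9.
Sum = 7.7871831 × 10^10.

7.787 × 10^10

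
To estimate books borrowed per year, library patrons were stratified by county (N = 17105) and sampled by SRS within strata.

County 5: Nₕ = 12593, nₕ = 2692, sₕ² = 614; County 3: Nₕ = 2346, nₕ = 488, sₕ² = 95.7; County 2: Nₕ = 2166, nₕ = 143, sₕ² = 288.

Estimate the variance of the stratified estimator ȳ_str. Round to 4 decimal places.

0.1303

Var(ȳ_str) = Σₕ Wₕ²(1 − fₕ)sₕ²/nₕ with Wₕ = Nₕ/N, N = 17105.
County 5: Wₕ = 0.73621748; term = 0.73621748²·(1 − 0.21376955)·614/2692 = 0.097197573.
County 3: Wₕ = 0.13715288; term = 0.13715288²·(1 − 0.20801364)·95.7/488 = 0.0029215927.
County 2: Wₕ = 0.12662964; term = 0.12662964²·(1 − 0.06602031)·288/143 = 0.030162312.
Sum = 0.13028148.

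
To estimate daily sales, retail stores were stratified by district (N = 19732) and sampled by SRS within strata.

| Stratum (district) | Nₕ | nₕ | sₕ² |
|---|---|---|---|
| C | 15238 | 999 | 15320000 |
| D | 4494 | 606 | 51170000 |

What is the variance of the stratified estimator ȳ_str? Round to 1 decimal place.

Var(ȳ_str) = Σₕ Wₕ²(1 − fₕ)sₕ²/nₕ with Wₕ = Nₕ/N, N = 19732.
C: Wₕ = 0.77224812; term = 0.77224812²·(1 − 0.06555978)·15320000/999 = 8545.9141.
D: Wₕ = 0.22775188; term = 0.22775188²·(1 − 0.13484646)·51170000/606 = 3789.308.
Sum = 12335.222.

12335.2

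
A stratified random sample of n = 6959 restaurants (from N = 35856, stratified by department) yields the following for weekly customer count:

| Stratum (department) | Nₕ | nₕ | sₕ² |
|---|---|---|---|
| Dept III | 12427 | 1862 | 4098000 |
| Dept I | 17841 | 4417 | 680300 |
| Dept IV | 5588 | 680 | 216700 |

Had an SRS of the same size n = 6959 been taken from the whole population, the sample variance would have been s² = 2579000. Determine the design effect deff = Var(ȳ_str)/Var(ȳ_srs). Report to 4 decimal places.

0.8713

Var(ȳ_str) = Σ Wₕ²(1−fₕ)sₕ²/nₕ with Wₕ = Nₕ/35856:
  Dept III: (12427/35856)²·(1−1862/12427)·4098000/1862 = 224.75243
  Dept I: (17841/35856)²·(1−4417/17841)·680300/4417 = 28.69132
  Dept IV: (5588/35856)²·(1−680/5588)·216700/680 = 6.7980957
  → Var(ȳ_str) = 260.24185.
Var(ȳ_srs) = (1 − 6959/35856)·2579000/6959 = 298.67263.
deff = 260.24185 / 298.67263 = 0.8713.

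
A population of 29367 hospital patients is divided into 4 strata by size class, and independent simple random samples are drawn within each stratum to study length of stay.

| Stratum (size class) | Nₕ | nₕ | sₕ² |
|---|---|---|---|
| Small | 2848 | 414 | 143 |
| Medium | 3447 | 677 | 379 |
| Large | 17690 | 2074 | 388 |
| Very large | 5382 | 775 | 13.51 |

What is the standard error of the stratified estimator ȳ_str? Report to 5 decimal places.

0.26344

Var(ȳ_str) = Σₕ Wₕ²(1 − fₕ)sₕ²/nₕ with Wₕ = Nₕ/N, N = 29367.
Small: Wₕ = 0.09697960; term = 0.09697960²·(1 − 0.14536517)·143/414 = 0.0027763684.
Medium: Wₕ = 0.11737665; term = 0.11737665²·(1 − 0.19640267)·379/677 = 0.0061980122.
Large: Wₕ = 0.60237682; term = 0.60237682²·(1 − 0.11724138)·388/2074 = 0.059924089.
Very large: Wₕ = 0.18326693; term = 0.18326693²·(1 − 0.14399851)·13.51/775 = 5.0118306 × 10^-4.
Sum = 0.069399653.
SE = √(0.069399653) = 0.26344.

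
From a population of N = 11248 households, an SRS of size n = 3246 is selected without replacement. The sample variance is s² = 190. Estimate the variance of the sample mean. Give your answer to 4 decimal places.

0.0416

Under SRS without replacement, Var(ȳ) = (1 − f)·s²/n with f = n/N = 3246/11248 = 0.28858464.
Var(ȳ) = (1 − 0.28858464)·190/3246 = 0.71141536·0.05853358 = 0.041641688.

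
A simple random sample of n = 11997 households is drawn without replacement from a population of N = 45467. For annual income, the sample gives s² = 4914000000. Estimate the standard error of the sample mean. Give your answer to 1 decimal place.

Under SRS without replacement, Var(ȳ) = (1 − f)·s²/n with f = n/N = 11997/45467 = 0.26386170.
Var(ȳ) = (1 − 0.26386170)·4914000000/11997 = 0.73613830·409602.4 = 301524.01.
SE(ȳ) = √(301524.01) = 549.1.

549.1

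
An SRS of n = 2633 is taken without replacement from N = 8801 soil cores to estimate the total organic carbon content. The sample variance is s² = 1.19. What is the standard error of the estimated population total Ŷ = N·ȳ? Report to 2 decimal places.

156.63

Var(Ŷ) = N²·Var(ȳ) = N²·(1 − n/N)·s²/n.
f = 2633/8801 = 0.29917055; Var(ȳ) = 0.70082945·1.19/2633 = 3.1674404 × 10^-4.
Var(Ŷ) = 8801² · (3.1674404 × 10^-4) = 24534.233.
SE(Ŷ) = √(24534.233) = 156.63.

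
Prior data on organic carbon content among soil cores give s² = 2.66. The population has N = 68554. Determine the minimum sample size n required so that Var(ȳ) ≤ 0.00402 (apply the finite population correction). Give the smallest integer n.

656

Without fpc, n₀ = s²/D = 2.66/0.00402 = 661.6915.
With fpc, (1 − n/N)·s²/n ≤ D requires n ≥ n₀/(1 + n₀/N) = 661.6915/(1 + 661.6915/68554) = 655.3658.
Rounding up, n = 656.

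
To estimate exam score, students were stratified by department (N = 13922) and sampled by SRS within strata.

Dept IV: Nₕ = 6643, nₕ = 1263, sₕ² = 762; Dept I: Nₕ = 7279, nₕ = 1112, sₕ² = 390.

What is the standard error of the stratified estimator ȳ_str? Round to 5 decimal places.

0.43872

Var(ȳ_str) = Σₕ Wₕ²(1 − fₕ)sₕ²/nₕ with Wₕ = Nₕ/N, N = 13922.
Dept IV: Wₕ = 0.47715845; term = 0.47715845²·(1 − 0.19012494)·762/1263 = 0.11124869.
Dept I: Wₕ = 0.52284155; term = 0.52284155²·(1 − 0.15276824)·390/1112 = 0.08122734.
Sum = 0.19247603.
SE = √(0.19247603) = 0.43872.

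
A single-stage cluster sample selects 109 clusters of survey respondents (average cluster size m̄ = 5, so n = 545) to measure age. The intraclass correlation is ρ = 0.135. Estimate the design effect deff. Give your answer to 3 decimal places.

1.540

deff = 1 + (5 − 1)·0.135 = 1 + 0.54 = 1.54.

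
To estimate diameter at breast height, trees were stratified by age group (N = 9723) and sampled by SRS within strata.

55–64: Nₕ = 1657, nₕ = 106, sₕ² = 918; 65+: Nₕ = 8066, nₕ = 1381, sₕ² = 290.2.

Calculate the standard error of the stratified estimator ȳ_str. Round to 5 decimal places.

Var(ȳ_str) = Σₕ Wₕ²(1 − fₕ)sₕ²/nₕ with Wₕ = Nₕ/N, N = 9723.
55–64: Wₕ = 0.17042065; term = 0.17042065²·(1 − 0.06397103)·918/106 = 0.23543474.
65+: Wₕ = 0.82957935; term = 0.82957935²·(1 − 0.17121250)·290.2/1381 = 0.11985683.
Sum = 0.35529157.
SE = √(0.35529157) = 0.59606.

0.59606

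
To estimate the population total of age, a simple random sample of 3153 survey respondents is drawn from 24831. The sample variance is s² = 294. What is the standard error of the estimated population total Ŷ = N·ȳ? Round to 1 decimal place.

7084.6

Var(Ŷ) = N²·Var(ȳ) = N²·(1 − n/N)·s²/n.
f = 3153/24831 = 0.12697837; Var(ȳ) = 0.87302163·294/3153 = 0.08140449.
Var(Ŷ) = 24831² · 0.08140449 = 5.0192263 × 10^7.
SE(Ŷ) = √(5.0192263 × 10^7) = 7084.6.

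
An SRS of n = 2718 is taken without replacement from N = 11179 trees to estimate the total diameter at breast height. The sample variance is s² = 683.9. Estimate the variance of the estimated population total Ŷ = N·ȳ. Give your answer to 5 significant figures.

Var(Ŷ) = N²·Var(ȳ) = N²·(1 − n/N)·s²/n.
f = 2718/11179 = 0.24313445; Var(ȳ) = 0.75686555·683.9/2718 = 0.19044163.
Var(Ŷ) = 11179² · 0.19044163 = 2.3799498 × 10^7.

2.3799 × 10^7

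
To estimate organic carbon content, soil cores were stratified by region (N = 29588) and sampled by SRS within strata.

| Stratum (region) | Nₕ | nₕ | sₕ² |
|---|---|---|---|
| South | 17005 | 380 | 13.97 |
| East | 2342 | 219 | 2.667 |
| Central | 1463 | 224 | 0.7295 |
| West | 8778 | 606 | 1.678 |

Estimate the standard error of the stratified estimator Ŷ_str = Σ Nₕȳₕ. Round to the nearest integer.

3265

Var(Ŷ_str) = Σₕ Nₕ²(1 − fₕ)sₕ²/nₕ.
South: 17005²·(1 − 380/17005)·13.97/380 = 1.0393243 × 10^7.
East: 2342²·(1 − 219/2342)·2.667/219 = 60550.228.
Central: 1463²·(1 − 224/1463)·0.7295/224 = 5903.2736.
West: 8778²·(1 − 606/8778)·1.678/606 = 198629.28.
Sum = 1.0658326 × 10^7.
SE = √(1.0658326 × 10^7) = 3265.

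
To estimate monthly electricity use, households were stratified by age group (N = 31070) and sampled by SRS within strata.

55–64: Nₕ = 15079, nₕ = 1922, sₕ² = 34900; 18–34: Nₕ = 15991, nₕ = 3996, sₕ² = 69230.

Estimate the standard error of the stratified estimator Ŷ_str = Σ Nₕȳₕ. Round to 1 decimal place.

83220.1

Var(Ŷ_str) = Σₕ Nₕ²(1 − fₕ)sₕ²/nₕ.
55–64: 15079²·(1 − 1922/15079)·34900/1922 = 3.602479 × 10^9.
18–34: 15991²·(1 − 3996/15991)·69230/3996 = 3.3231101 × 10^9.
Sum = 6.9255891 × 10^9.
SE = √(6.9255891 × 10^9) = 83220.1.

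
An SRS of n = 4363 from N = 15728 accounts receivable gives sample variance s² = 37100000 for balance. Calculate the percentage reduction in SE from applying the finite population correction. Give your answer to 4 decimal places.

f = n/N = 4363/15728 = 0.27740336.
SE_no-fpc = √(s²/n) = 92.213466; SE_fpc = √((1−f)s²/n) = 78.386689.
Ratio = √(1−f) = 0.85005685. Reduction = 100·(1 − 0.85005685) = 14.9943%.

14.9943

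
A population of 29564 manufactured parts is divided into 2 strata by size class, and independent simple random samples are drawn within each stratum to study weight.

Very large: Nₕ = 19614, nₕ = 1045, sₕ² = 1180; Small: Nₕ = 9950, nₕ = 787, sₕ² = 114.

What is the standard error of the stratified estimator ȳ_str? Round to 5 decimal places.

Var(ȳ_str) = Σₕ Wₕ²(1 − fₕ)sₕ²/nₕ with Wₕ = Nₕ/N, N = 29564.
Very large: Wₕ = 0.66344202; term = 0.66344202²·(1 − 0.05327827)·1180/1045 = 0.47053726.
Small: Wₕ = 0.33655798; term = 0.33655798²·(1 − 0.07909548)·114/787 = 0.015110001.
Sum = 0.48564726.
SE = √(0.48564726) = 0.69688.

0.69688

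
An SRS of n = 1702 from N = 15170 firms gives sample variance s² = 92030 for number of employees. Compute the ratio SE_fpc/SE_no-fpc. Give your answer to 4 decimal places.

f = n/N = 1702/15170 = 0.11219512.
SE_no-fpc = √(s²/n) = 7.3533448; SE_fpc = √((1−f)s²/n) = 6.9285714.
Ratio = √(1−f) = 0.94223398.

0.9422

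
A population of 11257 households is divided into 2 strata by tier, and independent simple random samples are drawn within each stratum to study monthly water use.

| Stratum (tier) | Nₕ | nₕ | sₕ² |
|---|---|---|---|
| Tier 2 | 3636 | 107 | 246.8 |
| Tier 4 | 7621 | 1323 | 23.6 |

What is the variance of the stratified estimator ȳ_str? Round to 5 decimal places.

0.24031

Var(ȳ_str) = Σₕ Wₕ²(1 − fₕ)sₕ²/nₕ with Wₕ = Nₕ/N, N = 11257.
Tier 2: Wₕ = 0.32299902; term = 0.32299902²·(1 − 0.02942794)·246.8/107 = 0.2335563.
Tier 4: Wₕ = 0.67700098; term = 0.67700098²·(1 − 0.17359927)·23.6/1323 = 0.0067564948.
Sum = 0.24031279.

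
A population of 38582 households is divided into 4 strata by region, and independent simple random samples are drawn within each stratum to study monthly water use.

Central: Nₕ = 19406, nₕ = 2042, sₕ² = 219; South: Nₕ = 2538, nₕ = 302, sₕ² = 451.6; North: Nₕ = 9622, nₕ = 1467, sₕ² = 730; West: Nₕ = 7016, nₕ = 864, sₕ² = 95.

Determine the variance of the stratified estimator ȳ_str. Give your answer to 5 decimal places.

Var(ȳ_str) = Σₕ Wₕ²(1 − fₕ)sₕ²/nₕ with Wₕ = Nₕ/N, N = 38582.
Central: Wₕ = 0.50298066; term = 0.50298066²·(1 − 0.10522519)·219/2042 = 0.024277542.
South: Wₕ = 0.06578197; term = 0.06578197²·(1 − 0.11899133)·451.6/302 = 0.0057008673.
North: Wₕ = 0.24939091; term = 0.24939091²·(1 − 0.15246311)·730/1467 = 0.026230864.
West: Wₕ = 0.18184646; term = 0.18184646²·(1 − 0.12314709)·95/864 = 0.0031882054.
Sum = 0.059397479.

0.05940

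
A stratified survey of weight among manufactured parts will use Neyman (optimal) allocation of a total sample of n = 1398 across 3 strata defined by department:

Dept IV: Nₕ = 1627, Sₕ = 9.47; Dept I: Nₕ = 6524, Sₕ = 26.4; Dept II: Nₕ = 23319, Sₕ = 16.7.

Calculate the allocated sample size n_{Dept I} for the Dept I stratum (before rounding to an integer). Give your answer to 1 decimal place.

Neyman allocation: nₕ = n·NₕSₕ / Σⱼ NⱼSⱼ.
Σ NⱼSⱼ = 1627·9.47 + 6524·26.4 + 23319·16.7 = 577068.59.
n_{Dept I} = 1398·6524·26.4 / 577068.59 = 417.3.

417.3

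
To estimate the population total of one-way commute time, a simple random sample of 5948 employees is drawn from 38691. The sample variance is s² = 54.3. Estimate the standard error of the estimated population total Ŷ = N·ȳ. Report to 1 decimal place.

Var(Ŷ) = N²·Var(ȳ) = N²·(1 − n/N)·s²/n.
f = 5948/38691 = 0.15373084; Var(ȳ) = 0.84626916·54.3/5948 = 0.0077256919.
Var(Ŷ) = 38691² · 0.0077256919 = 1.156531 × 10^7.
SE(Ŷ) = √(1.156531 × 10^7) = 3400.8.

3400.8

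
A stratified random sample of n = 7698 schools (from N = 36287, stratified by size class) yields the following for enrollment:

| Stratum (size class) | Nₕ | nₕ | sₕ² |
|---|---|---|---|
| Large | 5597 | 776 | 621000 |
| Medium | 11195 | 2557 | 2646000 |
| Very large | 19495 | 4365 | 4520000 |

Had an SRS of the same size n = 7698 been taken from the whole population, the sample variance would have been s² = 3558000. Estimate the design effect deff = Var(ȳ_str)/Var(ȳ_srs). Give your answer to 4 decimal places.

Var(ȳ_str) = Σ Wₕ²(1−fₕ)sₕ²/nₕ with Wₕ = Nₕ/36287:
  Large: (5597/36287)²·(1−776/5597)·621000/776 = 16.399107
  Medium: (11195/36287)²·(1−2557/11195)·2646000/2557 = 75.99662
  Very large: (19495/36287)²·(1−4365/19495)·4520000/4365 = 231.9606
  → Var(ȳ_str) = 324.35633.
Var(ȳ_srs) = (1 − 7698/36287)·3558000/7698 = 364.14633.
deff = 324.35633 / 364.14633 = 0.8907.

0.8907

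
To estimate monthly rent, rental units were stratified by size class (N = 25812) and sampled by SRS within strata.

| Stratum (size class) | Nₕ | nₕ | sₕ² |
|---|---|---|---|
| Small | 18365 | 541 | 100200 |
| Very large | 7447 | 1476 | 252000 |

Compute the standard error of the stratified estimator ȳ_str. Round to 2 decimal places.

10.12

Var(ȳ_str) = Σₕ Wₕ²(1 − fₕ)sₕ²/nₕ with Wₕ = Nₕ/N, N = 25812.
Small: Wₕ = 0.71149078; term = 0.71149078²·(1 − 0.02945821)·100200/541 = 90.996199.
Very large: Wₕ = 0.28850922; term = 0.28850922²·(1 − 0.19820062)·252000/1476 = 11.394606.
Sum = 102.39081.
SE = √(102.39081) = 10.12.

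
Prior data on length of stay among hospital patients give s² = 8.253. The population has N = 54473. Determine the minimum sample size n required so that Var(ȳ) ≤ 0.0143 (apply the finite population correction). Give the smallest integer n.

Without fpc, n₀ = s²/D = 8.253/0.0143 = 577.1329.
With fpc, (1 − n/N)·s²/n ≤ D requires n ≥ n₀/(1 + n₀/N) = 577.1329/(1 + 577.1329/54473) = 571.0824.
Rounding up, n = 572.

572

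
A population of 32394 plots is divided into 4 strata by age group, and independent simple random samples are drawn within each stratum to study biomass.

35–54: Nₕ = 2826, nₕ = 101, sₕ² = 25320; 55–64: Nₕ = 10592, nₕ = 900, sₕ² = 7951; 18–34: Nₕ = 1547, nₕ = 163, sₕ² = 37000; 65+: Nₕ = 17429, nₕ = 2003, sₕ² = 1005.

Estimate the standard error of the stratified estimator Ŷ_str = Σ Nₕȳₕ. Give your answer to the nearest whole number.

58808

Var(Ŷ_str) = Σₕ Nₕ²(1 − fₕ)sₕ²/nₕ.
35–54: 2826²·(1 − 101/2826)·25320/101 = 1.9305497 × 10^9.
55–64: 10592²·(1 − 900/10592)·7951/900 = 9.0692343 × 10^8.
18–34: 1547²·(1 − 163/1547)·37000/163 = 4.8600476 × 10^8.
65+: 17429²·(1 − 2003/17429)·1005/2003 = 1.3489968 × 10^8.
Sum = 3.4583776 × 10^9.
SE = √(3.4583776 × 10^9) = 58808.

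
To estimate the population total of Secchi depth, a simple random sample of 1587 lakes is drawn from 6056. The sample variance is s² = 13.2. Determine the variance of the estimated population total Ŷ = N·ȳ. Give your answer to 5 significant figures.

225110

Var(Ŷ) = N²·Var(ȳ) = N²·(1 − n/N)·s²/n.
f = 1587/6056 = 0.26205416; Var(ȳ) = 0.73794584·13.2/1587 = 0.0061379238.
Var(Ŷ) = 6056² · 0.0061379238 = 225109.19.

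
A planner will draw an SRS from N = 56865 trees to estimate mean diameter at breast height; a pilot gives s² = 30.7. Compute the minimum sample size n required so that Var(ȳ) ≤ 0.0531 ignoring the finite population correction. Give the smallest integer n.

Without fpc, n₀ = s²/D = 30.7/0.0531 = 578.1544.
Rounding up, n = 579.

579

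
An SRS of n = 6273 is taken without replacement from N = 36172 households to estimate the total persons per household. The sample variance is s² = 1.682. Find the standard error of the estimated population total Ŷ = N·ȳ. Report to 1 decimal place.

Var(Ŷ) = N²·Var(ȳ) = N²·(1 − n/N)·s²/n.
f = 6273/36172 = 0.17342143; Var(ȳ) = 0.82657857·1.682/6273 = 2.2163321 × 10^-4.
Var(Ŷ) = 36172² · (2.2163321 × 10^-4) = 289987.9.
SE(Ŷ) = √(289987.9) = 538.5.

538.5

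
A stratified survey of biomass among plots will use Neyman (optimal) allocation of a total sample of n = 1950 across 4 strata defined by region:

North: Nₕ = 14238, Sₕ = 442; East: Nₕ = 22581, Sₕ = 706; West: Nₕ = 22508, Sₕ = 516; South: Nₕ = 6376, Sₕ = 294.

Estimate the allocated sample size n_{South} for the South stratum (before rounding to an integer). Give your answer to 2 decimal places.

102.32

Neyman allocation: nₕ = n·NₕSₕ / Σⱼ NⱼSⱼ.
Σ NⱼSⱼ = 14238·442 + 22581·706 + 22508·516 + 6376·294 = 3.5724054 × 10^7.
n_{South} = 1950·6376·294 / (3.5724054 × 10^7) = 102.32.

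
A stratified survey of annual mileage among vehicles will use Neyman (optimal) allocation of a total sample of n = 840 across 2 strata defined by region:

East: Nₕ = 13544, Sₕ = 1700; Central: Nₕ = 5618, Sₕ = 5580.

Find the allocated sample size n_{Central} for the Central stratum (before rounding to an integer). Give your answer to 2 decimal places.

Neyman allocation: nₕ = n·NₕSₕ / Σⱼ NⱼSⱼ.
Σ NⱼSⱼ = 13544·1700 + 5618·5580 = 5.437324 × 10^7.
n_{Central} = 840·5618·5580 / (5.437324 × 10^7) = 484.30.

484.30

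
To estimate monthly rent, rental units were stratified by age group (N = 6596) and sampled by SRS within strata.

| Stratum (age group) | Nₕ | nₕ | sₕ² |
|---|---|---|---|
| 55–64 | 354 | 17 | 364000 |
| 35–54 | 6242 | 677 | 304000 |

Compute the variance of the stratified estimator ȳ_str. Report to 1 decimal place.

Var(ȳ_str) = Σₕ Wₕ²(1 − fₕ)sₕ²/nₕ with Wₕ = Nₕ/N, N = 6596.
55–64: Wₕ = 0.05366889; term = 0.05366889²·(1 − 0.04802260)·364000/17 = 58.711656.
35–54: Wₕ = 0.94633111; term = 0.94633111²·(1 − 0.10845883)·304000/677 = 358.51931.
Sum = 417.23097.

417.2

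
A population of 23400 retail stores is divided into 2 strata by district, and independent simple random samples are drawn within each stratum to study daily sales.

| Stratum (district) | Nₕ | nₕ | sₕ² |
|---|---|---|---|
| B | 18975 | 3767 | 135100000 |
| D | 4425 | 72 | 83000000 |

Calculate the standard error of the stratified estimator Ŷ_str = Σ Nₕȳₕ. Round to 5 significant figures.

Var(Ŷ_str) = Σₕ Nₕ²(1 − fₕ)sₕ²/nₕ.
B: 18975²·(1 − 3767/18975)·135100000/3767 = 1.0349363 × 10^13.
D: 4425²·(1 − 72/4425)·83000000/72 = 2.2204834 × 10^13.
Sum = 3.2554197 × 10^13.
SE = √(3.2554197 × 10^13) = 5.7056 × 10^6.

5.7056 × 10^6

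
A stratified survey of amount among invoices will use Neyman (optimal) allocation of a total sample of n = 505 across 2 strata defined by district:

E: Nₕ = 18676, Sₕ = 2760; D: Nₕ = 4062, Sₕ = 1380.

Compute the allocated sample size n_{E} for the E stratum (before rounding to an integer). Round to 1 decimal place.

455.5

Neyman allocation: nₕ = n·NₕSₕ / Σⱼ NⱼSⱼ.
Σ NⱼSⱼ = 18676·2760 + 4062·1380 = 5.715132 × 10^7.
n_{E} = 505·18676·2760 / (5.715132 × 10^7) = 455.5.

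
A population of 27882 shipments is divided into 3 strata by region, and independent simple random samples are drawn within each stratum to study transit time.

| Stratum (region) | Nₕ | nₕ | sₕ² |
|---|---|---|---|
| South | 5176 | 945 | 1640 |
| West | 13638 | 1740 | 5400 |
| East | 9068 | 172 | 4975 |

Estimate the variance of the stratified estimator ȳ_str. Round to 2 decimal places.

Var(ȳ_str) = Σₕ Wₕ²(1 − fₕ)sₕ²/nₕ with Wₕ = Nₕ/N, N = 27882.
South: Wₕ = 0.18563948; term = 0.18563948²·(1 − 0.18257342)·1640/945 = 0.048887912.
West: Wₕ = 0.48913277; term = 0.48913277²·(1 − 0.12758469)·5400/1740 = 0.64777072.
East: Wₕ = 0.32522775; term = 0.32522775²·(1 − 0.01896780)·4975/172 = 3.0013945.
Sum = 3.6980531.

3.70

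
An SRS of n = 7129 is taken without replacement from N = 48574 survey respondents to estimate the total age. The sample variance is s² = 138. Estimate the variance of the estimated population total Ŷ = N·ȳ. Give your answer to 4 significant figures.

3.897 × 10^7

Var(Ŷ) = N²·Var(ȳ) = N²·(1 − n/N)·s²/n.
f = 7129/48574 = 0.14676576; Var(ȳ) = 0.85323424·138/7129 = 0.016516528.
Var(Ŷ) = 48574² · 0.016516528 = 3.8969649 × 10^7.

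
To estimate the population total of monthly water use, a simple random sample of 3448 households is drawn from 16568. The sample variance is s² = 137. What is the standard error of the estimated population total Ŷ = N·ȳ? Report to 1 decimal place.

2938.9

Var(Ŷ) = N²·Var(ȳ) = N²·(1 − n/N)·s²/n.
f = 3448/16568 = 0.20811202; Var(ȳ) = 0.79188798·137/3448 = 0.031464226.
Var(Ŷ) = 16568² · 0.031464226 = 8.6368867 × 10^6.
SE(Ŷ) = √(8.6368867 × 10^6) = 2938.9.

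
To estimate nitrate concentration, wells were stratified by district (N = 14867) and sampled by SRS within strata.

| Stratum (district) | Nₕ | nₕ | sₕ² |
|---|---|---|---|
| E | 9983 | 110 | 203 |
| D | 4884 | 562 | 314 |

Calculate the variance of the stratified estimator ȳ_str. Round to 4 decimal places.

Var(ȳ_str) = Σₕ Wₕ²(1 − fₕ)sₕ²/nₕ with Wₕ = Nₕ/N, N = 14867.
E: Wₕ = 0.67148719; term = 0.67148719²·(1 − 0.01101873)·203/110 = 0.82293755.
D: Wₕ = 0.32851281; term = 0.32851281²·(1 − 0.11506962)·314/562 = 0.053358925.
Sum = 0.87629648.

0.8763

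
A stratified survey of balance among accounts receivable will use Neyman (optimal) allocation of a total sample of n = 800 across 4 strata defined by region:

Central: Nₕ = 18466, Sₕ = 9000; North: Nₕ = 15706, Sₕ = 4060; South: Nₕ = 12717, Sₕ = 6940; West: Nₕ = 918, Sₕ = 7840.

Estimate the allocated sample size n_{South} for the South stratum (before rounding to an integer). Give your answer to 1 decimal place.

Neyman allocation: nₕ = n·NₕSₕ / Σⱼ NⱼSⱼ.
Σ NⱼSⱼ = 18466·9000 + 15706·4060 + 12717·6940 + 918·7840 = 3.2541346 × 10^8.
n_{South} = 800·12717·6940 / (3.2541346 × 10^8) = 217.0.

217.0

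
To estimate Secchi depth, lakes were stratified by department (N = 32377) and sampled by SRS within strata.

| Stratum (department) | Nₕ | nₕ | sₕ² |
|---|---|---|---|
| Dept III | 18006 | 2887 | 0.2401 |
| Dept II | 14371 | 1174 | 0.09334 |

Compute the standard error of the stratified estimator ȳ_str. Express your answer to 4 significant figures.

Var(ȳ_str) = Σₕ Wₕ²(1 − fₕ)sₕ²/nₕ with Wₕ = Nₕ/N, N = 32377.
Dept III: Wₕ = 0.55613553; term = 0.55613553²·(1 − 0.16033544)·0.2401/2887 = 2.1597947 × 10^-5.
Dept II: Wₕ = 0.44386447; term = 0.44386447²·(1 − 0.08169230)·0.09334/1174 = 1.4384299 × 10^-5.
Sum = 3.5982246 × 10^-5.
SE = √(3.5982246 × 10^-5) = 0.005999.

0.005999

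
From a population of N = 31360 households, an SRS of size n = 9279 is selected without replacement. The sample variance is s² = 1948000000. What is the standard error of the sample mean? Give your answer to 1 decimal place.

Under SRS without replacement, Var(ȳ) = (1 − f)·s²/n with f = n/N = 9279/31360 = 0.29588648.
Var(ȳ) = (1 − 0.29588648)·1948000000/9279 = 0.70411352·209936.42 = 147819.07.
SE(ȳ) = √(147819.07) = 384.5.

384.5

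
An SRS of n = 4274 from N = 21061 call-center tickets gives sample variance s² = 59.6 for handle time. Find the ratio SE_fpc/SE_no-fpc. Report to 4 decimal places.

f = n/N = 4274/21061 = 0.20293433.
SE_no-fpc = √(s²/n) = 0.11808803; SE_fpc = √((1−f)s²/n) = 0.10542726.
Ratio = √(1−f) = 0.89278534.

0.8928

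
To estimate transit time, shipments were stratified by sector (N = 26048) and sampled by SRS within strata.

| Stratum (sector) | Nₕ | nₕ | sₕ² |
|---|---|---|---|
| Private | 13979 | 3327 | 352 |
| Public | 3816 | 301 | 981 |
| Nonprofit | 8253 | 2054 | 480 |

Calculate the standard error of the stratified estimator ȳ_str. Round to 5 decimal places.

Var(ȳ_str) = Σₕ Wₕ²(1 − fₕ)sₕ²/nₕ with Wₕ = Nₕ/N, N = 26048.
Private: Wₕ = 0.53666308; term = 0.53666308²·(1 − 0.23799986)·352/3327 = 0.023219259.
Public: Wₕ = 0.14649877; term = 0.14649877²·(1 − 0.07887841)·981/301 = 0.064429898.
Nonprofit: Wₕ = 0.31683814; term = 0.31683814²·(1 − 0.24887920)·480/2054 = 0.017620796.
Sum = 0.10526995.
SE = √(0.10526995) = 0.32445.

0.32445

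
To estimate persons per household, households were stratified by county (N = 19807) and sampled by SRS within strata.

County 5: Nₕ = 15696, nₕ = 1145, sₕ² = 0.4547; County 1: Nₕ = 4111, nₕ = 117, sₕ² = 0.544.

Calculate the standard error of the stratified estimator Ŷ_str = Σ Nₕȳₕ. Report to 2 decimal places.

408.71

Var(Ŷ_str) = Σₕ Nₕ²(1 − fₕ)sₕ²/nₕ.
County 5: 15696²·(1 − 1145/15696)·0.4547/1145 = 90698.749.
County 1: 4111²·(1 − 117/4111)·0.544/117 = 76342.886.
Sum = 167041.64.
SE = √(167041.64) = 408.71.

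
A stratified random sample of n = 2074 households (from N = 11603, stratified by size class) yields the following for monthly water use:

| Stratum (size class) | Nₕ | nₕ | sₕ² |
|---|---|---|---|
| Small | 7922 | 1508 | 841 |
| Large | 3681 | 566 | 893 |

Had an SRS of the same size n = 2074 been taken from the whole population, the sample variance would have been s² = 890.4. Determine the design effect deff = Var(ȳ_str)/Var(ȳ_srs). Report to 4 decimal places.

0.9781

Var(ȳ_str) = Σ Wₕ²(1−fₕ)sₕ²/nₕ with Wₕ = Nₕ/11603:
  Small: (7922/11603)²·(1−1508/7922)·841/1508 = 0.21048341
  Large: (3681/11603)²·(1−566/3681)·893/566 = 0.13437495
  → Var(ȳ_str) = 0.34485836.
Var(ȳ_srs) = (1 − 2074/11603)·890.4/2074 = 0.35257656.
deff = 0.34485836 / 0.35257656 = 0.9781.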